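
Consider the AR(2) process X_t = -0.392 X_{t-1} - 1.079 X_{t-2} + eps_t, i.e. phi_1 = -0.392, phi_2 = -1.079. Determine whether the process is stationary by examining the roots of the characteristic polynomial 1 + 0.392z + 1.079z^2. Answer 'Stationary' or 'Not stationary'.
\text{Not stationary}

The AR(p) characteristic polynomial is P(z) = 1 + 0.392z + 1.079z^2.
Stationarity requires all roots to lie outside the unit circle, i.e. |z| > 1 for every root.
Set 1 + (0.392) z + (1.079) z^2 = 0, i.e. a z^2 + b z + c = 0 with a = 1.079, b = 0.392, c = 1.
Discriminant D = b^2 - 4ac = (0.392)^2 - 4*(1.079)*1 = 0.153664 - (4.316) = -4.162336.
D < 0, so the roots are the complex-conjugate pair z = (-b +/- i sqrt(-D)) / (2a) = -0.1816 +/- 0.9454i.
For a conjugate pair |z|^2 = z * conj(z) = (product of roots) = c/a = 1/(1.079) = 0.926784, so |z| = sqrt(0.926784) = 0.9627 for both roots.
Moduli of all roots: 0.9627, 0.9627.
All moduli strictly greater than 1? No.
Verdict: Not stationary.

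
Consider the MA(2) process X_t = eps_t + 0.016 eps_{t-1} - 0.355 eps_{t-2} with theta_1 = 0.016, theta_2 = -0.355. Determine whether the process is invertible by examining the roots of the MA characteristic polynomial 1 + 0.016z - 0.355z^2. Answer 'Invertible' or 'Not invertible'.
\text{Invertible}

The MA(q) characteristic polynomial is P(z) = 1 + 0.016z - 0.355z^2.
Invertibility requires all roots to lie outside the unit circle, i.e. |z| > 1 for every root.
Set 1 + (0.016) z + (-0.355) z^2 = 0, i.e. a z^2 + b z + c = 0 with a = -0.355, b = 0.016, c = 1.
Discriminant D = b^2 - 4ac = (0.016)^2 - 4*(-0.355)*1 = 0.000256 - (-1.42) = 1.420256.
D >= 0, so the roots are real: z = (-b +/- sqrt(D)) / (2a) = (-0.016 +/- 1.191745) / (-0.71).
  z_1 = (-0.016 + 1.191745) / (-0.71) = -1.656,   |z_1| = 1.656.
  z_2 = (-0.016 - 1.191745) / (-0.71) = 1.701,   |z_2| = 1.701.
Moduli of all roots: 1.6560, 1.7010.
All moduli strictly greater than 1? Yes.
Verdict: Invertible.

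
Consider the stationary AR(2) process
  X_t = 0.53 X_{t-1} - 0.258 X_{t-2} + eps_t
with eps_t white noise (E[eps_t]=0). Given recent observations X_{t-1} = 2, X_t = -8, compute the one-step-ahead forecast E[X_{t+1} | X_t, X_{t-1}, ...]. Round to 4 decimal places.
E[X_{t+1} \mid \mathcal F_t] = -4.7560

For an AR(p) model X_t = c + sum_i phi_i X_{t-i} + eps_t, the
one-step-ahead conditional mean is
  E[X_{t+1} | X_t, ...] = c + sum_i phi_i X_{t+1-i}.
Substitute known values:
  E[X_{t+1} | ...] = (0.53) * (-8) + (-0.258) * (2)
                   = -4.7560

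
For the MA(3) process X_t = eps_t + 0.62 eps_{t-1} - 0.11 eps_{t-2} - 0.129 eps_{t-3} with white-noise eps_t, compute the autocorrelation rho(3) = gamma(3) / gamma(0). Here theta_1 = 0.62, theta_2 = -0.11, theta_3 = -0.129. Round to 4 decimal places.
\rho(3) = -0.0913

For an MA(q) process with theta_0 = 1, the autocovariance is
  gamma(k) = sigma^2 * sum_{i=0..q-k} theta_i * theta_{i+k},
and rho(k) = gamma(k) / gamma(0). Sigma^2 cancels.
  numerator   = (1)*(-0.129) = -0.129.
  denominator = (1)^2 + (0.62)^2 + (-0.11)^2 + (-0.129)^2 = 1.413141.
  rho(3) = -0.129 / 1.413141 = -0.0913.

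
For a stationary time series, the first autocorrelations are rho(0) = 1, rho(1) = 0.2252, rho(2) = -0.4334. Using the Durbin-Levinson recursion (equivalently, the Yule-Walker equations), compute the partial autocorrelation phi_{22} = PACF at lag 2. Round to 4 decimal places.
\phi_{22} = -0.5100

The PACF at lag k is phi_{kk}, the last component of the solution
to the Yule-Walker system G_k phi = r_k where
  (G_k)_{ij} = rho(|i - j|), (r_k)_i = rho(i), i,j = 1..k.
Equivalently, Durbin-Levinson gives phi_{kk} iteratively:
  phi_{11} = rho(1)
  phi_{kk} = [rho(k) - sum_{j=1..k-1} phi_{k-1,j} rho(k-j)]
            / [1 - sum_{j=1..k-1} phi_{k-1,j} rho(j)],
  phi_{k,j} = phi_{k-1,j} - phi_{kk} phi_{k-1,k-j},  j = 1..k-1.
Step k = 1:
  phi_11 = rho(1) = 0.2252.
Step k = 2:
  phi_22 = [rho(2) - phi_11 rho(1)] / [1 - phi_11 rho(1)] = [-0.4334 - (0.2252)(0.2252)] / [1 - (0.2252)(0.2252)]
         = -0.48411504 / 0.94928496 = -0.51.
Therefore phi_{22} = -0.5100.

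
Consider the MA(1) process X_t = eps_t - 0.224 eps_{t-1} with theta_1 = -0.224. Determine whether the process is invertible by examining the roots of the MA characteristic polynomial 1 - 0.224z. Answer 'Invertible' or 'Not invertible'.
\text{Invertible}

The MA(q) characteristic polynomial is P(z) = 1 - 0.224z.
Invertibility requires all roots to lie outside the unit circle, i.e. |z| > 1 for every root.
This is linear in z: 1 + (-0.224) z = 0  =>  z = -1/(-0.224) = 4.464286,  |z| = 4.464286.
Moduli of all roots: 4.4643.
All moduli strictly greater than 1? Yes.
Verdict: Invertible.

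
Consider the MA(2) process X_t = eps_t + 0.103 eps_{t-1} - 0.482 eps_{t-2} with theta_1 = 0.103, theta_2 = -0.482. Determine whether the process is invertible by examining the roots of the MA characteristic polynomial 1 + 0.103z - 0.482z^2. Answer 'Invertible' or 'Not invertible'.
\text{Invertible}

The MA(q) characteristic polynomial is P(z) = 1 + 0.103z - 0.482z^2.
Invertibility requires all roots to lie outside the unit circle, i.e. |z| > 1 for every root.
Set 1 + (0.103) z + (-0.482) z^2 = 0, i.e. a z^2 + b z + c = 0 with a = -0.482, b = 0.103, c = 1.
Discriminant D = b^2 - 4ac = (0.103)^2 - 4*(-0.482)*1 = 0.010609 - (-1.928) = 1.938609.
D >= 0, so the roots are real: z = (-b +/- sqrt(D)) / (2a) = (-0.103 +/- 1.392339) / (-0.964).
  z_1 = (-0.103 + 1.392339) / (-0.964) = -1.3375,   |z_1| = 1.3375.
  z_2 = (-0.103 - 1.392339) / (-0.964) = 1.5512,   |z_2| = 1.5512.
Moduli of all roots: 1.3375, 1.5512.
All moduli strictly greater than 1? Yes.
Verdict: Invertible.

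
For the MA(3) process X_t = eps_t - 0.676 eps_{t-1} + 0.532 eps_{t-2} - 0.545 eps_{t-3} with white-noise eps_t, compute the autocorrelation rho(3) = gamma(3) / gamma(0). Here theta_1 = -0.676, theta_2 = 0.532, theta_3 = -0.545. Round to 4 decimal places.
\rho(3) = -0.2675

For an MA(q) process with theta_0 = 1, the autocovariance is
  gamma(k) = sigma^2 * sum_{i=0..q-k} theta_i * theta_{i+k},
and rho(k) = gamma(k) / gamma(0). Sigma^2 cancels.
  numerator   = (1)*(-0.545) = -0.545.
  denominator = (1)^2 + (-0.676)^2 + (0.532)^2 + (-0.545)^2 = 2.037025.
  rho(3) = -0.545 / 2.037025 = -0.2675.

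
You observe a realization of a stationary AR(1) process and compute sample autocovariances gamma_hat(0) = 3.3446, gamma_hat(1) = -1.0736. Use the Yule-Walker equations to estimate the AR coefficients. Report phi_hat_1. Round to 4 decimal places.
\hat\phi_{1} = -0.3210

The Yule-Walker equations for an AR(p) process read, in matrix form,
  Gamma_p phi = r_p,   with   (Gamma_p)_{ij} = gamma(|i - j|),
                       (r_p)_i = gamma(i),   i,j = 1..p.
Substitute the sample gammas (Toeplitz matrix and right-hand side of size 1):
  Gamma_p = [[3.3446]]
  r_p     = [-1.0736]
With p = 1 this is the single equation gamma(0) phi_1 = gamma(1):
  phi_hat_1 = gamma(1) / gamma(0) = -1.0736 / 3.3446 = -0.3210.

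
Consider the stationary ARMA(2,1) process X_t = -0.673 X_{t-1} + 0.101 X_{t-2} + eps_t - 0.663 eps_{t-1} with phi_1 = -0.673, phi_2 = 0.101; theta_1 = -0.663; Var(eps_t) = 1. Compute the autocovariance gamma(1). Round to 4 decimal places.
\gamma(1) = -4.9222

Multiply the model equation by X_{t-k} and take expectations. With theta_0 = psi_0 = 1 and psi_j the MA(infinity) weights, this gives
  gamma(k) - sum_i phi_i gamma(k-i) = c_k,
  c_k = sigma^2 * sum_{j=k..q} theta_j psi_{j-k}   (c_k = 0 for k > q),
using gamma(-m) = gamma(m).
psi-weights needed (psi_j = theta_j + sum_i phi_i psi_{j-i}):
  psi_1 = theta_1 + phi_1 = -0.663 + (-0.673) = -1.336
Right-hand sides:
  c_0 = sigma^2 (1 + theta_1 psi_1) = 1 * (1 + (-0.663)(-1.336)) = 1 * 1.885768 = 1.885768
  c_1 = sigma^2 theta_1 = 1 * (-0.663) = -0.663
  c_2 = 0
Equations for k = 0, 1, 2 (AR order 2, c_2 = 0):
  (E0) gamma(0) = phi_1 gamma(1) + phi_2 gamma(2) + c_0
  (E1) gamma(1) = phi_1 gamma(0) + phi_2 gamma(1) + c_1
  (E2) gamma(2) = phi_1 gamma(1) + phi_2 gamma(0)
From (E1): gamma(1) = A gamma(0) + B with
  A = phi_1 / (1 - phi_2) = -0.673 / 0.899 = -0.74861,   B = c_1 / (1 - phi_2) = -0.663 / 0.899 = -0.737486.
Insert (E2) into (E0): gamma(0) (1 - phi_2^2) = phi_1 (1 + phi_2) gamma(1) + c_0.
  phi_1 (1 + phi_2) = (-0.673)(1.101) = -0.740973,   1 - phi_2^2 = 0.989799.
Replace gamma(1) by A gamma(0) + B and collect gamma(0):
  gamma(0) [0.989799 - (-0.740973)(-0.74861)] = (-0.740973)(-0.737486) + 1.885768
  gamma(0) * 0.4351 = 2.432225
  gamma(0) = 2.432225 / 0.4351 = 5.590044.
  gamma(1) = A gamma(0) + B = (-0.74861)(5.590044) + (-0.737486) = -4.922246.
Therefore gamma(1) = -4.9222 (to 4 decimal places).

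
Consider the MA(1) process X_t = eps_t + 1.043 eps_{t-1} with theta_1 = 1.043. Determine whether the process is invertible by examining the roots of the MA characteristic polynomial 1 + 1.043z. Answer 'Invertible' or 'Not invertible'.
\text{Not invertible}

The MA(q) characteristic polynomial is P(z) = 1 + 1.043z.
Invertibility requires all roots to lie outside the unit circle, i.e. |z| > 1 for every root.
This is linear in z: 1 + (1.043) z = 0  =>  z = -1/(1.043) = -0.958773,  |z| = 0.958773.
Moduli of all roots: 0.9588.
All moduli strictly greater than 1? No.
Verdict: Not invertible.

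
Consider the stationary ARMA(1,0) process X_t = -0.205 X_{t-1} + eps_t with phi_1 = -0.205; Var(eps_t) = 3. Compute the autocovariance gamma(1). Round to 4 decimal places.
\gamma(1) = -0.6420

Multiply the model equation by X_{t-k} and take expectations. With theta_0 = psi_0 = 1 and psi_j the MA(infinity) weights, this gives
  gamma(k) - sum_i phi_i gamma(k-i) = c_k,
  c_k = sigma^2 * sum_{j=k..q} theta_j psi_{j-k}   (c_k = 0 for k > q),
using gamma(-m) = gamma(m).
Pure AR (q = 0): c_0 = sigma^2 = 3, c_k = 0 for k >= 1.
Equations for k = 0 and k = 1 (AR order 1):
  gamma(0) = phi_1 gamma(1) + c_0
  gamma(1) = phi_1 gamma(0) + c_1
Substituting the second into the first: gamma(0) (1 - phi_1^2) = c_0 + phi_1 c_1, so
  gamma(0) = c_0 / (1 - phi_1^2) = 3 / (1 - (-0.205)^2) = 3 / 0.957975 = 3.131606.
  gamma(1) = phi_1 gamma(0) = (-0.205)(3.131606) = -0.641979.
Therefore gamma(1) = -0.6420 (to 4 decimal places).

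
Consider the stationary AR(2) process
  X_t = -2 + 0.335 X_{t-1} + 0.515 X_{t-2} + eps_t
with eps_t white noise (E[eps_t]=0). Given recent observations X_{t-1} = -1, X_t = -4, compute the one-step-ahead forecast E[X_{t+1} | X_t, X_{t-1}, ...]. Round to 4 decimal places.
E[X_{t+1} \mid \mathcal F_t] = -3.8550

For an AR(p) model X_t = c + sum_i phi_i X_{t-i} + eps_t, the
one-step-ahead conditional mean is
  E[X_{t+1} | X_t, ...] = c + sum_i phi_i X_{t+1-i}.
Substitute known values:
  E[X_{t+1} | ...] = -2 + (0.335) * (-4) + (0.515) * (-1)
                   = -3.8550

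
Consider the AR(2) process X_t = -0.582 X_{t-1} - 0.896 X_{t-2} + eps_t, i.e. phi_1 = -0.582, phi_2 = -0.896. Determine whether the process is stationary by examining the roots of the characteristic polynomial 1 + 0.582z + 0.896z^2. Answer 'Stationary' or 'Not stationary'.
\text{Stationary}

The AR(p) characteristic polynomial is P(z) = 1 + 0.582z + 0.896z^2.
Stationarity requires all roots to lie outside the unit circle, i.e. |z| > 1 for every root.
Set 1 + (0.582) z + (0.896) z^2 = 0, i.e. a z^2 + b z + c = 0 with a = 0.896, b = 0.582, c = 1.
Discriminant D = b^2 - 4ac = (0.582)^2 - 4*(0.896)*1 = 0.338724 - (3.584) = -3.245276.
D < 0, so the roots are the complex-conjugate pair z = (-b +/- i sqrt(-D)) / (2a) = -0.3248 +/- 1.0053i.
For a conjugate pair |z|^2 = z * conj(z) = (product of roots) = c/a = 1/(0.896) = 1.116071, so |z| = sqrt(1.116071) = 1.0564 for both roots.
Moduli of all roots: 1.0564, 1.0564.
All moduli strictly greater than 1? Yes.
Verdict: Stationary.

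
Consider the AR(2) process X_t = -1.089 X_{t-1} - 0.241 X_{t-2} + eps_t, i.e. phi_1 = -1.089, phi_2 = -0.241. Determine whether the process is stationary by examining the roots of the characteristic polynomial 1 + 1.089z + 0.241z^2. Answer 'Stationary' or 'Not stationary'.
\text{Stationary}

The AR(p) characteristic polynomial is P(z) = 1 + 1.089z + 0.241z^2.
Stationarity requires all roots to lie outside the unit circle, i.e. |z| > 1 for every root.
Set 1 + (1.089) z + (0.241) z^2 = 0, i.e. a z^2 + b z + c = 0 with a = 0.241, b = 1.089, c = 1.
Discriminant D = b^2 - 4ac = (1.089)^2 - 4*(0.241)*1 = 1.185921 - (0.964) = 0.221921.
D >= 0, so the roots are real: z = (-b +/- sqrt(D)) / (2a) = (-1.089 +/- 0.471085) / (0.482).
  z_1 = (-1.089 + 0.471085) / (0.482) = -1.282,   |z_1| = 1.282.
  z_2 = (-1.089 - 0.471085) / (0.482) = -3.2367,   |z_2| = 3.2367.
Moduli of all roots: 1.2820, 3.2367.
All moduli strictly greater than 1? Yes.
Verdict: Stationary.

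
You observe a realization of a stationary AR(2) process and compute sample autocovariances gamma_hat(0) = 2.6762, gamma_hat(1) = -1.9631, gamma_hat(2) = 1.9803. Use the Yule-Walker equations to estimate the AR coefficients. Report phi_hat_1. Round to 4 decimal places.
\hat\phi_{1} = -0.4129

The Yule-Walker equations for an AR(p) process read, in matrix form,
  Gamma_p phi = r_p,   with   (Gamma_p)_{ij} = gamma(|i - j|),
                       (r_p)_i = gamma(i),   i,j = 1..p.
Substitute the sample gammas (Toeplitz matrix and right-hand side of size 2):
  Gamma_p = [[2.6762, -1.9631], [-1.9631, 2.6762]]
  r_p     = [-1.9631, 1.9803]
Written out:
  2.6762 phi_1 - 1.9631 phi_2 = -1.9631
  -1.9631 phi_1 + 2.6762 phi_2 = 1.9803
Solve by Cramer's rule:
  det = gamma(0)^2 - gamma(1)^2 = (2.6762)^2 - (-1.9631)^2 = 7.16204644 - 3.85376161 = 3.30828483
  phi_hat_1 = [gamma(1) gamma(0) - gamma(1) gamma(2)] / det = [(-1.9631)(2.6762) - (-1.9631)(1.9803)] / 3.30828483 = -1.36612129 / 3.30828483 = -0.4129
  phi_hat_2 = [gamma(0) gamma(2) - gamma(1)^2] / det = [(2.6762)(1.9803) - (-1.9631)^2] / 3.30828483 = 1.44591725 / 3.30828483 = 0.4371
So phi_hat = [-0.4129, 0.4371].
Therefore phi_hat_1 = -0.4129.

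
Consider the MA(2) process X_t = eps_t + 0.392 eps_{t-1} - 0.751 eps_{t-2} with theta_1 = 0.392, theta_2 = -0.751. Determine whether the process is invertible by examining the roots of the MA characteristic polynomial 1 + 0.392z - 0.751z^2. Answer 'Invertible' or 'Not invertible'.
\text{Not invertible}

The MA(q) characteristic polynomial is P(z) = 1 + 0.392z - 0.751z^2.
Invertibility requires all roots to lie outside the unit circle, i.e. |z| > 1 for every root.
Set 1 + (0.392) z + (-0.751) z^2 = 0, i.e. a z^2 + b z + c = 0 with a = -0.751, b = 0.392, c = 1.
Discriminant D = b^2 - 4ac = (0.392)^2 - 4*(-0.751)*1 = 0.153664 - (-3.004) = 3.157664.
D >= 0, so the roots are real: z = (-b +/- sqrt(D)) / (2a) = (-0.392 +/- 1.776982) / (-1.502).
  z_1 = (-0.392 + 1.776982) / (-1.502) = -0.9221,   |z_1| = 0.9221.
  z_2 = (-0.392 - 1.776982) / (-1.502) = 1.4441,   |z_2| = 1.4441.
Moduli of all roots: 0.9221, 1.4441.
All moduli strictly greater than 1? No.
Verdict: Not invertible.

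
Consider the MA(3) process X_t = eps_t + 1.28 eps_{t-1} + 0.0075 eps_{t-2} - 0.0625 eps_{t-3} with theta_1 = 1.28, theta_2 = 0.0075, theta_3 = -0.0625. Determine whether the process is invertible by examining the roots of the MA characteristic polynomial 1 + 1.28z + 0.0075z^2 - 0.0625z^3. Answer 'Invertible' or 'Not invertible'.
\text{Not invertible}

The MA(q) characteristic polynomial is P(z) = 1 + 1.28z + 0.0075z^2 - 0.0625z^3.
Invertibility requires all roots to lie outside the unit circle, i.e. |z| > 1 for every root.
Degree 3: look for a simple real root z0 first, then factor out (1 - z/z0) and solve the remaining quadratic.
Testing z0 = -4: P(-4) = 1 + (1.28)(-4) + (0.0075)(-4)^2 + (-0.0625)(-4)^3
  = 1 + (-5.12) + (0.12) + (4) = 0.  So z_0 = -4 is a root, |z_0| = 4.
Divide out the factor (1 + 0.25 z) = (1 - z/z0) (since 1/z0 = -0.25):
  P(z) = (1 + 0.25 z)(1 + (1.03) z + (-0.25) z^2)
  [check: z-coef 1.03 - (-0.25) = 1.28; z^2-coef -0.25 - (-0.25)(1.03) = 0.0075; z^3-coef -(-0.25)(-0.25) = -0.0625.]
Remaining roots from the quadratic factor 1 + (1.03) z + (-0.25) z^2:
  Set 1 + (1.03) z + (-0.25) z^2 = 0, i.e. a z^2 + b z + c = 0 with a = -0.25, b = 1.03, c = 1.
  Discriminant D = b^2 - 4ac = (1.03)^2 - 4*(-0.25)*1 = 1.0609 - (-1) = 2.0609.
  D >= 0, so the roots are real: z = (-b +/- sqrt(D)) / (2a) = (-1.03 +/- 1.435584) / (-0.5).
    z_1 = (-1.03 + 1.435584) / (-0.5) = -0.8112,   |z_1| = 0.8112.
    z_2 = (-1.03 - 1.435584) / (-0.5) = 4.9312,   |z_2| = 4.9312.
Moduli of all roots: 4.0000, 0.8112, 4.9312.
All moduli strictly greater than 1? No.
Verdict: Not invertible.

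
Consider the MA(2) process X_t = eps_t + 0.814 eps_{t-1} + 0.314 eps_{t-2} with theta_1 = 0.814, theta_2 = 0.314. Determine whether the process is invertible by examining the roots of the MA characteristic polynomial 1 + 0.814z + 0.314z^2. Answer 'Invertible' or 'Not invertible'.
\text{Invertible}

The MA(q) characteristic polynomial is P(z) = 1 + 0.814z + 0.314z^2.
Invertibility requires all roots to lie outside the unit circle, i.e. |z| > 1 for every root.
Set 1 + (0.814) z + (0.314) z^2 = 0, i.e. a z^2 + b z + c = 0 with a = 0.314, b = 0.814, c = 1.
Discriminant D = b^2 - 4ac = (0.814)^2 - 4*(0.314)*1 = 0.662596 - (1.256) = -0.593404.
D < 0, so the roots are the complex-conjugate pair z = (-b +/- i sqrt(-D)) / (2a) = -1.2962 +/- 1.2266i.
For a conjugate pair |z|^2 = z * conj(z) = (product of roots) = c/a = 1/(0.314) = 3.184713, so |z| = sqrt(3.184713) = 1.7846 for both roots.
Moduli of all roots: 1.7846, 1.7846.
All moduli strictly greater than 1? Yes.
Verdict: Invertible.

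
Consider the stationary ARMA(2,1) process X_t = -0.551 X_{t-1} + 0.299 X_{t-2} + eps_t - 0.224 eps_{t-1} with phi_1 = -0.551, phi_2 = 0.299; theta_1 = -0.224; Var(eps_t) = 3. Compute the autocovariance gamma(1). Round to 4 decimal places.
\gamma(1) = -10.4606

Multiply the model equation by X_{t-k} and take expectations. With theta_0 = psi_0 = 1 and psi_j the MA(infinity) weights, this gives
  gamma(k) - sum_i phi_i gamma(k-i) = c_k,
  c_k = sigma^2 * sum_{j=k..q} theta_j psi_{j-k}   (c_k = 0 for k > q),
using gamma(-m) = gamma(m).
psi-weights needed (psi_j = theta_j + sum_i phi_i psi_{j-i}):
  psi_1 = theta_1 + phi_1 = -0.224 + (-0.551) = -0.775
Right-hand sides:
  c_0 = sigma^2 (1 + theta_1 psi_1) = 3 * (1 + (-0.224)(-0.775)) = 3 * 1.1736 = 3.5208
  c_1 = sigma^2 theta_1 = 3 * (-0.224) = -0.672
  c_2 = 0
Equations for k = 0, 1, 2 (AR order 2, c_2 = 0):
  (E0) gamma(0) = phi_1 gamma(1) + phi_2 gamma(2) + c_0
  (E1) gamma(1) = phi_1 gamma(0) + phi_2 gamma(1) + c_1
  (E2) gamma(2) = phi_1 gamma(1) + phi_2 gamma(0)
From (E1): gamma(1) = A gamma(0) + B with
  A = phi_1 / (1 - phi_2) = -0.551 / 0.701 = -0.78602,   B = c_1 / (1 - phi_2) = -0.672 / 0.701 = -0.958631.
Insert (E2) into (E0): gamma(0) (1 - phi_2^2) = phi_1 (1 + phi_2) gamma(1) + c_0.
  phi_1 (1 + phi_2) = (-0.551)(1.299) = -0.715749,   1 - phi_2^2 = 0.910599.
Replace gamma(1) by A gamma(0) + B and collect gamma(0):
  gamma(0) [0.910599 - (-0.715749)(-0.78602)] = (-0.715749)(-0.958631) + 3.5208
  gamma(0) * 0.348006 = 4.206939
  gamma(0) = 4.206939 / 0.348006 = 12.088697.
  gamma(1) = A gamma(0) + B = (-0.78602)(12.088697) + (-0.958631) = -10.460587.
Therefore gamma(1) = -10.4606 (to 4 decimal places).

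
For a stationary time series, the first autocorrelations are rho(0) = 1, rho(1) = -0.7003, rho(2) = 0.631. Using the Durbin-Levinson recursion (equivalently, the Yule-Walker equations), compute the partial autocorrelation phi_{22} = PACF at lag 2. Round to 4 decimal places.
\phi_{22} = 0.2759

The PACF at lag k is phi_{kk}, the last component of the solution
to the Yule-Walker system G_k phi = r_k where
  (G_k)_{ij} = rho(|i - j|), (r_k)_i = rho(i), i,j = 1..k.
Equivalently, Durbin-Levinson gives phi_{kk} iteratively:
  phi_{11} = rho(1)
  phi_{kk} = [rho(k) - sum_{j=1..k-1} phi_{k-1,j} rho(k-j)]
            / [1 - sum_{j=1..k-1} phi_{k-1,j} rho(j)],
  phi_{k,j} = phi_{k-1,j} - phi_{kk} phi_{k-1,k-j},  j = 1..k-1.
Step k = 1:
  phi_11 = rho(1) = -0.7003.
Step k = 2:
  phi_22 = [rho(2) - phi_11 rho(1)] / [1 - phi_11 rho(1)] = [0.631 - (-0.7003)(-0.7003)] / [1 - (-0.7003)(-0.7003)]
         = 0.14057991 / 0.50957991 = 0.2759.
Therefore phi_{22} = 0.2759.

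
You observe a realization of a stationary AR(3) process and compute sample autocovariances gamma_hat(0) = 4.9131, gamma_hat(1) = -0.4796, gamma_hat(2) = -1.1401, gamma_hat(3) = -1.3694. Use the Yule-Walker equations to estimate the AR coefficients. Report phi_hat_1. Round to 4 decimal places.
\hat\phi_{1} = -0.2080

The Yule-Walker equations for an AR(p) process read, in matrix form,
  Gamma_p phi = r_p,   with   (Gamma_p)_{ij} = gamma(|i - j|),
                       (r_p)_i = gamma(i),   i,j = 1..p.
Substitute the sample gammas (Toeplitz matrix and right-hand side of size 3):
  Gamma_p = [[4.9131, -0.4796, -1.1401], [-0.4796, 4.9131, -0.4796], [-1.1401, -0.4796, 4.9131]]
  r_p     = [-0.4796, -1.1401, -1.3694]
Written out (R1..R3):
  (R1) 4.9131 phi_1 - 0.4796 phi_2 - 1.1401 phi_3 = -0.4796
  (R2) -0.4796 phi_1 + 4.9131 phi_2 - 0.4796 phi_3 = -1.1401
  (R3) -1.1401 phi_1 - 0.4796 phi_2 + 4.9131 phi_3 = -1.3694
Gaussian elimination:
  R2 <- R2 - (-0.4796/4.9131) R1 = R2 - (-0.097617) R1:  4.866283 phi_2 - 0.590893 phi_3 = -1.186917
  R3 <- R3 - (-1.1401/4.9131) R1 = R3 - (-0.232053) R1:  -0.590893 phi_2 + 4.648536 phi_3 = -1.480693
  R3 <- R3 - (-0.590893/4.866283) R2 = R3 - (-0.121426) R2:  4.576787 phi_3 = -1.624815
Back-substitution:
  phi_hat_3 = -1.624815 / 4.576787 = -0.355012
  phi_hat_2 = (-1.186917 - (-0.590893)(-0.355012)) / 4.866283 = -0.287014
  phi_hat_1 = (-0.4796 - (-0.4796)(-0.287014) - (-1.1401)(-0.355012)) / 4.9131 = -0.208016
So phi_hat = [-0.2080, -0.2870, -0.3550].
Therefore phi_hat_1 = -0.2080.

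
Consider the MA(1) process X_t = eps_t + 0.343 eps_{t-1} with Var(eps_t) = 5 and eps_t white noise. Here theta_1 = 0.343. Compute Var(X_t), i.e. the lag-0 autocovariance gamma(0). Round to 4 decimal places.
\gamma(0) = 5.5882

For an MA(q) process X_t = eps_t + sum_i theta_i eps_{t-i} with
Var(eps_t) = sigma^2, the variance is
  gamma(0) = sigma^2 * (1 + sum_i theta_i^2).
  sum_i theta_i^2 = (0.343)^2 = 0.117649.
  gamma(0) = 5 * (1 + 0.117649) = 5 * 1.117649 = 5.588245, which rounds to 5.5882.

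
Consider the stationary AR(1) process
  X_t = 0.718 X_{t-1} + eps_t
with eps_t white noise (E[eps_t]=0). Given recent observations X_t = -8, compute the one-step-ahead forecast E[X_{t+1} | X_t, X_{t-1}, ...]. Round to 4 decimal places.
E[X_{t+1} \mid \mathcal F_t] = -5.7440

For an AR(p) model X_t = c + sum_i phi_i X_{t-i} + eps_t, the
one-step-ahead conditional mean is
  E[X_{t+1} | X_t, ...] = c + sum_i phi_i X_{t+1-i}.
Substitute known values:
  E[X_{t+1} | ...] = (0.718) * (-8)
                   = -5.7440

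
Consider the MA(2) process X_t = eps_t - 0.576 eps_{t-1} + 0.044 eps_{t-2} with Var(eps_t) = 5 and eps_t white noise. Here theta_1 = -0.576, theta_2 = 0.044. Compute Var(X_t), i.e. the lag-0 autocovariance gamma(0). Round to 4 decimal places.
\gamma(0) = 6.6686

For an MA(q) process X_t = eps_t + sum_i theta_i eps_{t-i} with
Var(eps_t) = sigma^2, the variance is
  gamma(0) = sigma^2 * (1 + sum_i theta_i^2).
  sum_i theta_i^2 = (-0.576)^2 + (0.044)^2 = 0.331776 + 0.001936 = 0.333712.
  gamma(0) = 5 * (1 + 0.333712) = 5 * 1.333712 = 6.66856, which rounds to 6.6686.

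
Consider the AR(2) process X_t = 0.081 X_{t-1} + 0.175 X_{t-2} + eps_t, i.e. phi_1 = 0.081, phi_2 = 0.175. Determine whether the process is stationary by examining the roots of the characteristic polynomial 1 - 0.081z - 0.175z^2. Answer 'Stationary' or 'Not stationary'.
\text{Stationary}

The AR(p) characteristic polynomial is P(z) = 1 - 0.081z - 0.175z^2.
Stationarity requires all roots to lie outside the unit circle, i.e. |z| > 1 for every root.
Set 1 + (-0.081) z + (-0.175) z^2 = 0, i.e. a z^2 + b z + c = 0 with a = -0.175, b = -0.081, c = 1.
Discriminant D = b^2 - 4ac = (-0.081)^2 - 4*(-0.175)*1 = 0.006561 - (-0.7) = 0.706561.
D >= 0, so the roots are real: z = (-b +/- sqrt(D)) / (2a) = (0.081 +/- 0.840572) / (-0.35).
  z_1 = (0.081 + 0.840572) / (-0.35) = -2.6331,   |z_1| = 2.6331.
  z_2 = (0.081 - 0.840572) / (-0.35) = 2.1702,   |z_2| = 2.1702.
Moduli of all roots: 2.6331, 2.1702.
All moduli strictly greater than 1? Yes.
Verdict: Stationary.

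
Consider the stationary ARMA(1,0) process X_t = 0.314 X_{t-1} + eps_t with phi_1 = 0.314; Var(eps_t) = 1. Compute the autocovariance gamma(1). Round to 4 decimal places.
\gamma(1) = 0.3483

Multiply the model equation by X_{t-k} and take expectations. With theta_0 = psi_0 = 1 and psi_j the MA(infinity) weights, this gives
  gamma(k) - sum_i phi_i gamma(k-i) = c_k,
  c_k = sigma^2 * sum_{j=k..q} theta_j psi_{j-k}   (c_k = 0 for k > q),
using gamma(-m) = gamma(m).
Pure AR (q = 0): c_0 = sigma^2 = 1, c_k = 0 for k >= 1.
Equations for k = 0 and k = 1 (AR order 1):
  gamma(0) = phi_1 gamma(1) + c_0
  gamma(1) = phi_1 gamma(0) + c_1
Substituting the second into the first: gamma(0) (1 - phi_1^2) = c_0 + phi_1 c_1, so
  gamma(0) = c_0 / (1 - phi_1^2) = 1 / (1 - (0.314)^2) = 1 / 0.901404 = 1.10938.
  gamma(1) = phi_1 gamma(0) = (0.314)(1.10938) = 0.348345.
Therefore gamma(1) = 0.3483 (to 4 decimal places).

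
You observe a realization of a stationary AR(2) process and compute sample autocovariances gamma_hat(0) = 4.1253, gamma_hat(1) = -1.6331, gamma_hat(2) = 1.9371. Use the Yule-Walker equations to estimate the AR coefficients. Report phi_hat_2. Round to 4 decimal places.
\hat\phi_{2} = 0.3710

The Yule-Walker equations for an AR(p) process read, in matrix form,
  Gamma_p phi = r_p,   with   (Gamma_p)_{ij} = gamma(|i - j|),
                       (r_p)_i = gamma(i),   i,j = 1..p.
Substitute the sample gammas (Toeplitz matrix and right-hand side of size 2):
  Gamma_p = [[4.1253, -1.6331], [-1.6331, 4.1253]]
  r_p     = [-1.6331, 1.9371]
Written out:
  4.1253 phi_1 - 1.6331 phi_2 = -1.6331
  -1.6331 phi_1 + 4.1253 phi_2 = 1.9371
Solve by Cramer's rule:
  det = gamma(0)^2 - gamma(1)^2 = (4.1253)^2 - (-1.6331)^2 = 17.01810009 - 2.66701561 = 14.35108448
  phi_hat_1 = [gamma(1) gamma(0) - gamma(1) gamma(2)] / det = [(-1.6331)(4.1253) - (-1.6331)(1.9371)] / 14.35108448 = -3.57354942 / 14.35108448 = -0.249
  phi_hat_2 = [gamma(0) gamma(2) - gamma(1)^2] / det = [(4.1253)(1.9371) - (-1.6331)^2] / 14.35108448 = 5.32410302 / 14.35108448 = 0.371
So phi_hat = [-0.2490, 0.3710].
Therefore phi_hat_2 = 0.3710.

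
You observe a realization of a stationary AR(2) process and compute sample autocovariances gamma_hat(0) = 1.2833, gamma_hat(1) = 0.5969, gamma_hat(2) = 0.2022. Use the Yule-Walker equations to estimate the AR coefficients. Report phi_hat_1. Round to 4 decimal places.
\hat\phi_{1} = 0.5000

The Yule-Walker equations for an AR(p) process read, in matrix form,
  Gamma_p phi = r_p,   with   (Gamma_p)_{ij} = gamma(|i - j|),
                       (r_p)_i = gamma(i),   i,j = 1..p.
Substitute the sample gammas (Toeplitz matrix and right-hand side of size 2):
  Gamma_p = [[1.2833, 0.5969], [0.5969, 1.2833]]
  r_p     = [0.5969, 0.2022]
Written out:
  1.2833 phi_1 + 0.5969 phi_2 = 0.5969
  0.5969 phi_1 + 1.2833 phi_2 = 0.2022
Solve by Cramer's rule:
  det = gamma(0)^2 - gamma(1)^2 = (1.2833)^2 - (0.5969)^2 = 1.64685889 - 0.35628961 = 1.29056928
  phi_hat_1 = [gamma(1) gamma(0) - gamma(1) gamma(2)] / det = [(0.5969)(1.2833) - (0.5969)(0.2022)] / 1.29056928 = 0.64530859 / 1.29056928 = 0.5
  phi_hat_2 = [gamma(0) gamma(2) - gamma(1)^2] / det = [(1.2833)(0.2022) - (0.5969)^2] / 1.29056928 = -0.09680635 / 1.29056928 = -0.075
So phi_hat = [0.5000, -0.0750].
Therefore phi_hat_1 = 0.5000.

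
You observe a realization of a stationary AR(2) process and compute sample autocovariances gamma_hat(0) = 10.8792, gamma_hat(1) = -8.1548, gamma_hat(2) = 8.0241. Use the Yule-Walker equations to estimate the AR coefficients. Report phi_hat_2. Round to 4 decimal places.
\hat\phi_{2} = 0.4010

The Yule-Walker equations for an AR(p) process read, in matrix form,
  Gamma_p phi = r_p,   with   (Gamma_p)_{ij} = gamma(|i - j|),
                       (r_p)_i = gamma(i),   i,j = 1..p.
Substitute the sample gammas (Toeplitz matrix and right-hand side of size 2):
  Gamma_p = [[10.8792, -8.1548], [-8.1548, 10.8792]]
  r_p     = [-8.1548, 8.0241]
Written out:
  10.8792 phi_1 - 8.1548 phi_2 = -8.1548
  -8.1548 phi_1 + 10.8792 phi_2 = 8.0241
Solve by Cramer's rule:
  det = gamma(0)^2 - gamma(1)^2 = (10.8792)^2 - (-8.1548)^2 = 118.35699264 - 66.50076304 = 51.8562296
  phi_hat_1 = [gamma(1) gamma(0) - gamma(1) gamma(2)] / det = [(-8.1548)(10.8792) - (-8.1548)(8.0241)] / 51.8562296 = -23.28276948 / 51.8562296 = -0.449
  phi_hat_2 = [gamma(0) gamma(2) - gamma(1)^2] / det = [(10.8792)(8.0241) - (-8.1548)^2] / 51.8562296 = 20.79502568 / 51.8562296 = 0.401
So phi_hat = [-0.4490, 0.4010].
Therefore phi_hat_2 = 0.4010.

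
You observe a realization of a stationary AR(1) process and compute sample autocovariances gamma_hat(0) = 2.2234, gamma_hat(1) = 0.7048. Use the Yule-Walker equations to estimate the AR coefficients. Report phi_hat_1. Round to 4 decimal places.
\hat\phi_{1} = 0.3170

The Yule-Walker equations for an AR(p) process read, in matrix form,
  Gamma_p phi = r_p,   with   (Gamma_p)_{ij} = gamma(|i - j|),
                       (r_p)_i = gamma(i),   i,j = 1..p.
Substitute the sample gammas (Toeplitz matrix and right-hand side of size 1):
  Gamma_p = [[2.2234]]
  r_p     = [0.7048]
With p = 1 this is the single equation gamma(0) phi_1 = gamma(1):
  phi_hat_1 = gamma(1) / gamma(0) = 0.7048 / 2.2234 = 0.3170.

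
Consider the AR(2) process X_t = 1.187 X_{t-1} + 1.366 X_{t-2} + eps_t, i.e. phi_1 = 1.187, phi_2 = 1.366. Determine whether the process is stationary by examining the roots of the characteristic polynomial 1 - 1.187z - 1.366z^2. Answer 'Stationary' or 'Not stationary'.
\text{Not stationary}

The AR(p) characteristic polynomial is P(z) = 1 - 1.187z - 1.366z^2.
Stationarity requires all roots to lie outside the unit circle, i.e. |z| > 1 for every root.
Set 1 + (-1.187) z + (-1.366) z^2 = 0, i.e. a z^2 + b z + c = 0 with a = -1.366, b = -1.187, c = 1.
Discriminant D = b^2 - 4ac = (-1.187)^2 - 4*(-1.366)*1 = 1.408969 - (-5.464) = 6.872969.
D >= 0, so the roots are real: z = (-b +/- sqrt(D)) / (2a) = (1.187 +/- 2.621635) / (-2.732).
  z_1 = (1.187 + 2.621635) / (-2.732) = -1.3941,   |z_1| = 1.3941.
  z_2 = (1.187 - 2.621635) / (-2.732) = 0.5251,   |z_2| = 0.5251.
Moduli of all roots: 1.3941, 0.5251.
All moduli strictly greater than 1? No.
Verdict: Not stationary.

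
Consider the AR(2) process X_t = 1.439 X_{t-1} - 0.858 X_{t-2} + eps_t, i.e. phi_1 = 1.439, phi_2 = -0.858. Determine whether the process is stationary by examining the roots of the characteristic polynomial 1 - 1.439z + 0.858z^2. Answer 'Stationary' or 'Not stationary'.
\text{Stationary}

The AR(p) characteristic polynomial is P(z) = 1 - 1.439z + 0.858z^2.
Stationarity requires all roots to lie outside the unit circle, i.e. |z| > 1 for every root.
Set 1 + (-1.439) z + (0.858) z^2 = 0, i.e. a z^2 + b z + c = 0 with a = 0.858, b = -1.439, c = 1.
Discriminant D = b^2 - 4ac = (-1.439)^2 - 4*(0.858)*1 = 2.070721 - (3.432) = -1.361279.
D < 0, so the roots are the complex-conjugate pair z = (-b +/- i sqrt(-D)) / (2a) = 0.8386 +/- 0.6799i.
For a conjugate pair |z|^2 = z * conj(z) = (product of roots) = c/a = 1/(0.858) = 1.165501, so |z| = sqrt(1.165501) = 1.0796 for both roots.
Moduli of all roots: 1.0796, 1.0796.
All moduli strictly greater than 1? Yes.
Verdict: Stationary.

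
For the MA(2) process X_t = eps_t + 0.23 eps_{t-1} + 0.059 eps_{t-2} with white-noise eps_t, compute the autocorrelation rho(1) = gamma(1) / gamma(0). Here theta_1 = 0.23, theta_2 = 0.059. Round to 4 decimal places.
\rho(1) = 0.2306

For an MA(q) process with theta_0 = 1, the autocovariance is
  gamma(k) = sigma^2 * sum_{i=0..q-k} theta_i * theta_{i+k},
and rho(k) = gamma(k) / gamma(0). Sigma^2 cancels.
  numerator   = (1)*(0.23) + (0.23)*(0.059) = 0.24357.
  denominator = (1)^2 + (0.23)^2 + (0.059)^2 = 1.056381.
  rho(1) = 0.24357 / 1.056381 = 0.2306.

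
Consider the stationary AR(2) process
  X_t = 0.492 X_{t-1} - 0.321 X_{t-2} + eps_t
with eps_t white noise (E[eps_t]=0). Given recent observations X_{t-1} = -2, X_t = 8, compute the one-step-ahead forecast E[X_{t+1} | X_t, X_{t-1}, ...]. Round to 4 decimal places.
E[X_{t+1} \mid \mathcal F_t] = 4.5780

For an AR(p) model X_t = c + sum_i phi_i X_{t-i} + eps_t, the
one-step-ahead conditional mean is
  E[X_{t+1} | X_t, ...] = c + sum_i phi_i X_{t+1-i}.
Substitute known values:
  E[X_{t+1} | ...] = (0.492) * (8) + (-0.321) * (-2)
                   = 4.5780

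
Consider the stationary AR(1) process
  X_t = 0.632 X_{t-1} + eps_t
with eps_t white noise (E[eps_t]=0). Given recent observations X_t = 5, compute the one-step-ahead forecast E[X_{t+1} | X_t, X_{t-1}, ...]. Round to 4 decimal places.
E[X_{t+1} \mid \mathcal F_t] = 3.1600

For an AR(p) model X_t = c + sum_i phi_i X_{t-i} + eps_t, the
one-step-ahead conditional mean is
  E[X_{t+1} | X_t, ...] = c + sum_i phi_i X_{t+1-i}.
Substitute known values:
  E[X_{t+1} | ...] = (0.632) * (5)
                   = 3.1600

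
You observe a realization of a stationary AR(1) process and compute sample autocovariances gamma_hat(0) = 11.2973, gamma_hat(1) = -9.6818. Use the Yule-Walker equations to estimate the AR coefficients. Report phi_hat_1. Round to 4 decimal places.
\hat\phi_{1} = -0.8570

The Yule-Walker equations for an AR(p) process read, in matrix form,
  Gamma_p phi = r_p,   with   (Gamma_p)_{ij} = gamma(|i - j|),
                       (r_p)_i = gamma(i),   i,j = 1..p.
Substitute the sample gammas (Toeplitz matrix and right-hand side of size 1):
  Gamma_p = [[11.2973]]
  r_p     = [-9.6818]
With p = 1 this is the single equation gamma(0) phi_1 = gamma(1):
  phi_hat_1 = gamma(1) / gamma(0) = -9.6818 / 11.2973 = -0.8570.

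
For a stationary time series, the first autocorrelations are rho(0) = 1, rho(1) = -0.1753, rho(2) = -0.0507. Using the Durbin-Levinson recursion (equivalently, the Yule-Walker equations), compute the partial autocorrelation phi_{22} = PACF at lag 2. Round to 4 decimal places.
\phi_{22} = -0.0840

The PACF at lag k is phi_{kk}, the last component of the solution
to the Yule-Walker system G_k phi = r_k where
  (G_k)_{ij} = rho(|i - j|), (r_k)_i = rho(i), i,j = 1..k.
Equivalently, Durbin-Levinson gives phi_{kk} iteratively:
  phi_{11} = rho(1)
  phi_{kk} = [rho(k) - sum_{j=1..k-1} phi_{k-1,j} rho(k-j)]
            / [1 - sum_{j=1..k-1} phi_{k-1,j} rho(j)],
  phi_{k,j} = phi_{k-1,j} - phi_{kk} phi_{k-1,k-j},  j = 1..k-1.
Step k = 1:
  phi_11 = rho(1) = -0.1753.
Step k = 2:
  phi_22 = [rho(2) - phi_11 rho(1)] / [1 - phi_11 rho(1)] = [-0.0507 - (-0.1753)(-0.1753)] / [1 - (-0.1753)(-0.1753)]
         = -0.08143009 / 0.96926991 = -0.084.
Therefore phi_{22} = -0.0840.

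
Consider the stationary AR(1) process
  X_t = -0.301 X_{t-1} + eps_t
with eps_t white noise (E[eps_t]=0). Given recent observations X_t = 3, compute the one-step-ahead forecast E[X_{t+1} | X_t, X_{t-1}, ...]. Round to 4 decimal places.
E[X_{t+1} \mid \mathcal F_t] = -0.9030

For an AR(p) model X_t = c + sum_i phi_i X_{t-i} + eps_t, the
one-step-ahead conditional mean is
  E[X_{t+1} | X_t, ...] = c + sum_i phi_i X_{t+1-i}.
Substitute known values:
  E[X_{t+1} | ...] = (-0.301) * (3)
                   = -0.9030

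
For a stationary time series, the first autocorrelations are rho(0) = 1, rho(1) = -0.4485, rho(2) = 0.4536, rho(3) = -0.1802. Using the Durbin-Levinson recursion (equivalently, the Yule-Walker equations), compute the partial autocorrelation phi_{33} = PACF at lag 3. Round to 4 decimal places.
\phi_{33} = 0.1400

The PACF at lag k is phi_{kk}, the last component of the solution
to the Yule-Walker system G_k phi = r_k where
  (G_k)_{ij} = rho(|i - j|), (r_k)_i = rho(i), i,j = 1..k.
Equivalently, Durbin-Levinson gives phi_{kk} iteratively:
  phi_{11} = rho(1)
  phi_{kk} = [rho(k) - sum_{j=1..k-1} phi_{k-1,j} rho(k-j)]
            / [1 - sum_{j=1..k-1} phi_{k-1,j} rho(j)],
  phi_{k,j} = phi_{k-1,j} - phi_{kk} phi_{k-1,k-j},  j = 1..k-1.
Step k = 1:
  phi_11 = rho(1) = -0.4485.
Step k = 2:
  phi_22 = [rho(2) - phi_11 rho(1)] / [1 - phi_11 rho(1)] = [0.4536 - (-0.4485)(-0.4485)] / [1 - (-0.4485)(-0.4485)]
         = 0.25244775 / 0.79884775 = 0.316015.
  Update: phi_21 = phi_11 - phi_22 phi_11 = -0.4485 - (0.316015)(-0.4485) = -0.306767.
Step k = 3:
  phi_33 = [rho(3) - phi_21 rho(2) - phi_22 rho(1)] / [1 - phi_21 rho(1) - phi_22 rho(2)]
    numerator   = -0.1802 - (-0.306767)(0.4536) - (0.316015)(-0.4485) = 0.10068232
    denominator = 1 - (-0.306767)(-0.4485) - (0.316015)(0.4536) = 0.71907051
  phi_33 = 0.10068232 / 0.71907051 = 0.14.
Therefore phi_{33} = 0.1400.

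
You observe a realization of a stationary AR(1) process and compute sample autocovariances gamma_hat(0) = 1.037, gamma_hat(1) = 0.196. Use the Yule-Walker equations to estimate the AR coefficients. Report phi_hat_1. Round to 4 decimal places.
\hat\phi_{1} = 0.1890

The Yule-Walker equations for an AR(p) process read, in matrix form,
  Gamma_p phi = r_p,   with   (Gamma_p)_{ij} = gamma(|i - j|),
                       (r_p)_i = gamma(i),   i,j = 1..p.
Substitute the sample gammas (Toeplitz matrix and right-hand side of size 1):
  Gamma_p = [[1.037]]
  r_p     = [0.196]
With p = 1 this is the single equation gamma(0) phi_1 = gamma(1):
  phi_hat_1 = gamma(1) / gamma(0) = 0.196 / 1.037 = 0.1890.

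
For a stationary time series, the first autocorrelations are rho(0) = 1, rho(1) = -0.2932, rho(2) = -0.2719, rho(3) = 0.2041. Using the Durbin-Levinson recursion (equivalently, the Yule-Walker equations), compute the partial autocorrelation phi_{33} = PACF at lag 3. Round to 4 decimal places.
\phi_{33} = -0.0279

The PACF at lag k is phi_{kk}, the last component of the solution
to the Yule-Walker system G_k phi = r_k where
  (G_k)_{ij} = rho(|i - j|), (r_k)_i = rho(i), i,j = 1..k.
Equivalently, Durbin-Levinson gives phi_{kk} iteratively:
  phi_{11} = rho(1)
  phi_{kk} = [rho(k) - sum_{j=1..k-1} phi_{k-1,j} rho(k-j)]
            / [1 - sum_{j=1..k-1} phi_{k-1,j} rho(j)],
  phi_{k,j} = phi_{k-1,j} - phi_{kk} phi_{k-1,k-j},  j = 1..k-1.
Step k = 1:
  phi_11 = rho(1) = -0.2932.
Step k = 2:
  phi_22 = [rho(2) - phi_11 rho(1)] / [1 - phi_11 rho(1)] = [-0.2719 - (-0.2932)(-0.2932)] / [1 - (-0.2932)(-0.2932)]
         = -0.35786624 / 0.91403376 = -0.391524.
  Update: phi_21 = phi_11 - phi_22 phi_11 = -0.2932 - (-0.391524)(-0.2932) = -0.407995.
Step k = 3:
  phi_33 = [rho(3) - phi_21 rho(2) - phi_22 rho(1)] / [1 - phi_21 rho(1) - phi_22 rho(2)]
    numerator   = 0.2041 - (-0.407995)(-0.2719) - (-0.391524)(-0.2932) = -0.02162867
    denominator = 1 - (-0.407995)(-0.2932) - (-0.391524)(-0.2719) = 0.7739205
  phi_33 = -0.02162867 / 0.7739205 = -0.0279.
Therefore phi_{33} = -0.0279.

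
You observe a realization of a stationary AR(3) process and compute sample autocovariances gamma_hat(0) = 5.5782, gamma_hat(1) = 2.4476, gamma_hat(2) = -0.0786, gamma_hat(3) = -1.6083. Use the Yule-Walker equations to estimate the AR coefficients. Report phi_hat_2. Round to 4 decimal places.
\hat\phi_{2} = -0.1330

The Yule-Walker equations for an AR(p) process read, in matrix form,
  Gamma_p phi = r_p,   with   (Gamma_p)_{ij} = gamma(|i - j|),
                       (r_p)_i = gamma(i),   i,j = 1..p.
Substitute the sample gammas (Toeplitz matrix and right-hand side of size 3):
  Gamma_p = [[5.5782, 2.4476, -0.0786], [2.4476, 5.5782, 2.4476], [-0.0786, 2.4476, 5.5782]]
  r_p     = [2.4476, -0.0786, -1.6083]
Written out (R1..R3):
  (R1) 5.5782 phi_1 + 2.4476 phi_2 - 0.0786 phi_3 = 2.4476
  (R2) 2.4476 phi_1 + 5.5782 phi_2 + 2.4476 phi_3 = -0.0786
  (R3) -0.0786 phi_1 + 2.4476 phi_2 + 5.5782 phi_3 = -1.6083
Gaussian elimination:
  R2 <- R2 - (2.4476/5.5782) R1 = R2 - (0.43878) R1:  4.504243 phi_2 + 2.482088 phi_3 = -1.152557
  R3 <- R3 - (-0.0786/5.5782) R1 = R3 - (-0.014091) R1:  2.482088 phi_2 + 5.577092 phi_3 = -1.573812
  R3 <- R3 - (2.482088/4.504243) R2 = R3 - (0.551056) R2:  4.209324 phi_3 = -0.938689
Back-substitution:
  phi_hat_3 = -0.938689 / 4.209324 = -0.223002
  phi_hat_2 = (-1.152557 - (2.482088)(-0.223002)) / 4.504243 = -0.132996
  phi_hat_1 = (2.4476 - (2.4476)(-0.132996) - (-0.0786)(-0.223002)) / 5.5782 = 0.493993
So phi_hat = [0.4940, -0.1330, -0.2230].
Therefore phi_hat_2 = -0.1330.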